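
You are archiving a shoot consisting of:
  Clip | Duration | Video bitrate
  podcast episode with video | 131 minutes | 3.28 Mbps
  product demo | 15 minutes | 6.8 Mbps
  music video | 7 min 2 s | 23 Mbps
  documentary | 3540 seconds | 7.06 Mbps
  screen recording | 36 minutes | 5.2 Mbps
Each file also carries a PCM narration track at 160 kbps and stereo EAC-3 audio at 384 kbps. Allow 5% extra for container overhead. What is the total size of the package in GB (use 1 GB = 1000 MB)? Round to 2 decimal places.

Audio total: 160 + 384 = 544 kbps = 0.544 Mbps.
podcast episode with video: 3.824 Mbps × 7860 s × 1.05 = 31559.5 Mb
product demo: 7.344 Mbps × 900 s × 1.05 = 6940.1 Mb
music video: 23.544 Mbps × 422 s × 1.05 = 10432.3 Mb
documentary: 7.604 Mbps × 3540 s × 1.05 = 28264.1 Mb
screen recording: 5.744 Mbps × 2160 s × 1.05 = 13027.4 Mb
Total: 90223.4 Mb = 11277.9 MB.
= 11.28 GB.

11.28 GB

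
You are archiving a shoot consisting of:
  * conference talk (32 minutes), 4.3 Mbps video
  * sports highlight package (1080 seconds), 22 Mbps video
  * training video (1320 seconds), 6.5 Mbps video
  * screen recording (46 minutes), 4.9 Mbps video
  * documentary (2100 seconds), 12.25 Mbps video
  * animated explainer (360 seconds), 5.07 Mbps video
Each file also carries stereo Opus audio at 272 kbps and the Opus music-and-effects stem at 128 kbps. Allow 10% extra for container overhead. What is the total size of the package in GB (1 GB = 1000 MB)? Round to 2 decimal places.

11.75 GB

Audio total: 272 + 128 = 400 kbps = 0.400 Mbps.
conference talk: 4.700 Mbps × 1920 s × 1.10 = 9926.4 Mb
sports highlight package: 22.400 Mbps × 1080 s × 1.10 = 26611.2 Mb
training video: 6.900 Mbps × 1320 s × 1.10 = 10018.8 Mb
screen recording: 5.300 Mbps × 2760 s × 1.10 = 16090.8 Mb
documentary: 12.650 Mbps × 2100 s × 1.10 = 29221.5 Mb
animated explainer: 5.470 Mbps × 360 s × 1.10 = 2166.1 Mb
Total: 94034.8 Mb = 11754.4 MB.
= 11.75 GB.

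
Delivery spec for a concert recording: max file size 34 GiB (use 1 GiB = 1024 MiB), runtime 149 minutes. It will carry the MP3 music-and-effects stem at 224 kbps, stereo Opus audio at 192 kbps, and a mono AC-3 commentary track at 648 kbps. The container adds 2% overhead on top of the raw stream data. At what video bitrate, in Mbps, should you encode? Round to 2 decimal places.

30.96 Mbps

Budget: 34 GiB = 292057.8 Mb.
Stream payload after overhead: 292057.8 / 1.02 = 286331.2 Mb.
149 min = 8940 s
Total bitrate budget: 286331.2 Mb / 8940 s = 32.028 Mbps.
Audio total: 224 + 192 + 648 = 1064 kbps = 1.064 Mbps.
Video: 32.028 − 1.064 = 30.964 Mbps.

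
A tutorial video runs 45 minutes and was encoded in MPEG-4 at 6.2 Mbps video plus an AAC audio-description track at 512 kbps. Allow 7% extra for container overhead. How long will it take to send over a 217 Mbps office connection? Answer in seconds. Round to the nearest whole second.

45 min = 2700 s
Audio: 512 kbps = 0.512 Mbps.
Total bitrate: 6.712 Mbps.
File: 6.712 Mbps × 2700 s = 18122.4 Mb.
With 7% container overhead: ×1.07. → 19391.0 Mb.
At 217 Mbps: 19391.0 / 217 = 89.4 s ≈ 89.4 seconds.

89 seconds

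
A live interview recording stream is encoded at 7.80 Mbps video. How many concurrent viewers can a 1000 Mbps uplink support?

1000 Mbps = 1,000 Mbps; 1,000 / 7.800 = 128.21 → 128 viewers.

128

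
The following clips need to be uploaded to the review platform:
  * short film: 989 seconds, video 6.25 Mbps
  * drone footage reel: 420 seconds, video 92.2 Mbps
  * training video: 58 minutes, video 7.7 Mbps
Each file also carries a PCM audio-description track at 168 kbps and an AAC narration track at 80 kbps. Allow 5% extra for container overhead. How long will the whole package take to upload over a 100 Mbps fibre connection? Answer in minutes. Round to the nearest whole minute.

13 minutes

Audio total: 168 + 80 = 248 kbps = 0.248 Mbps.
short film: 6.498 Mbps × 989 s × 1.05 = 6747.8 Mb
drone footage reel: 92.448 Mbps × 420 s × 1.05 = 40769.6 Mb
training video: 7.948 Mbps × 3480 s × 1.05 = 29042.0 Mb
Total: 76559.4 Mb = 9569.9 MB.
At 100 Mbps: 76559.4 / 100 = 766 s ≈ 12.8 minutes.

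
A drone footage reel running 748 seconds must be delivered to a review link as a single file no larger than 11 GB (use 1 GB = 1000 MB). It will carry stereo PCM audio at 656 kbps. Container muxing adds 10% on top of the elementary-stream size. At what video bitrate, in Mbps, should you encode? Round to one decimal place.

Budget: 11 GB = 88000.0 Mb.
Stream payload after overhead: 88000.0 / 1.10 = 80000.0 Mb.
Total bitrate budget: 80000.0 Mb / 748 s = 106.952 Mbps.
Audio: 656 kbps = 0.656 Mbps.
Video: 106.952 − 0.656 = 106.296 Mbps.

106.3 Mbps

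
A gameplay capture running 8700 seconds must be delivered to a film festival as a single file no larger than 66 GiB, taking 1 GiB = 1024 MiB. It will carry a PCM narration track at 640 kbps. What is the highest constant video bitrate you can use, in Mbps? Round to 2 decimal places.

Budget: 66 GiB = 566935.7 Mb.
Total bitrate budget: 566935.7 Mb / 8700 s = 65.165 Mbps.
Audio: 640 kbps = 0.640 Mbps.
Video: 65.165 − 0.640 = 64.525 Mbps.

64.53 Mbps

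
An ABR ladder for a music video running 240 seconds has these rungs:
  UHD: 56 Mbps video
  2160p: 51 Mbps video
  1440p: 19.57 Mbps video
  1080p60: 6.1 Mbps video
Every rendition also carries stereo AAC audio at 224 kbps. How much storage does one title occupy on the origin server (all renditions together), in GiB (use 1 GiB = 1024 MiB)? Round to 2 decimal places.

Audio: 224 kbps = 0.224 Mbps.
Sum of rendition bitrates: (56+0.224) + (51+0.224) + (19.57+0.224) + (6.1+0.224) = 133.566 Mbps.
× 240 s = 32,056 Mb = 4,007 MB = 3.732 GiB.

3.73 GiB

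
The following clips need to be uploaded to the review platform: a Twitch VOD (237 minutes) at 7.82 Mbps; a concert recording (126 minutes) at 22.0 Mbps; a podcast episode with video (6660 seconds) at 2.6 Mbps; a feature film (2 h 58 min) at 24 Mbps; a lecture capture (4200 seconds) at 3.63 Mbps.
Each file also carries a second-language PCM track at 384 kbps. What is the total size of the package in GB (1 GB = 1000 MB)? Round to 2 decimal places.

72.88 GB

Audio: 384 kbps = 0.384 Mbps.
Twitch VOD: 8.204 Mbps × 14220 s = 116660.9 Mb
concert recording: 22.384 Mbps × 7560 s = 169223.0 Mb
podcast episode with video: 2.984 Mbps × 6660 s = 19873.4 Mb
feature film: 24.384 Mbps × 10680 s = 260421.1 Mb
lecture capture: 4.014 Mbps × 4200 s = 16858.8 Mb
Total: 583037.3 Mb = 72879.7 MB.
= 72.88 GB.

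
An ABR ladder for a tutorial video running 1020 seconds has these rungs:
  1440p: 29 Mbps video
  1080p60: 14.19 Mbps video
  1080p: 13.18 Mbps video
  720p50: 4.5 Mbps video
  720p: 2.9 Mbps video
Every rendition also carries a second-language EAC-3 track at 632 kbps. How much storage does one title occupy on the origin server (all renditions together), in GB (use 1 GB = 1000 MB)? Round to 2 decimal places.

8.53 GB

Audio: 632 kbps = 0.632 Mbps.
Sum of rendition bitrates: (29+0.632) + (14.19+0.632) + (13.18+0.632) + (4.5+0.632) + (2.9+0.632) = 66.930 Mbps.
× 1020 s = 68,269 Mb = 8,534 MB = 8.534 GB.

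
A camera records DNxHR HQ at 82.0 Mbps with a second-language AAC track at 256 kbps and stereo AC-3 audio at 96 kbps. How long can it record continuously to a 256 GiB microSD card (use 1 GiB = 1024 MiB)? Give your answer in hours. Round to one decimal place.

7.4 hours

Audio total: 256 + 96 = 352 kbps = 0.352 Mbps.
Total bitrate: 82.0 + 0.352 = 82.352 Mbps.
Capacity: 256 GiB = 2,199,023 Mb.
Recording time: 2,199,023 / 82.352 = 26,703 s ≈ 7.42 hours.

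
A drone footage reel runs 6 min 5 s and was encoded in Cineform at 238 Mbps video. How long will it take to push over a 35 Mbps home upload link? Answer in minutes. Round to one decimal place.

41.4 minutes

6 min 5 s = 365 s
File: 238.000 Mbps × 365 s = 86870.0 Mb.
At 35 Mbps: 86870.0 / 35 = 2482.0 s ≈ 41.4 minutes.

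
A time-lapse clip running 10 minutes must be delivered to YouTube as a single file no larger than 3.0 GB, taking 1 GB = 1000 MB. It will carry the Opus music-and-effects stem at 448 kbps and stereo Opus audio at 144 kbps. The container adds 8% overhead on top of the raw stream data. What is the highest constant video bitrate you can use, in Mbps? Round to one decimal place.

36.4 Mbps

Budget: 3.0 GB = 24000.0 Mb.
Stream payload after overhead: 24000.0 / 1.08 = 22222.2 Mb.
10 min = 600 s
Total bitrate budget: 22222.2 Mb / 600 s = 37.037 Mbps.
Audio total: 448 + 144 = 592 kbps = 0.592 Mbps.
Video: 37.037 − 0.592 = 36.445 Mbps.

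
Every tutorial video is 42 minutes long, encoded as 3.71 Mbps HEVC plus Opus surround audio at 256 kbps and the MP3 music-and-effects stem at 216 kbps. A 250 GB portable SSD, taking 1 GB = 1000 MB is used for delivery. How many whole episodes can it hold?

189

42 min = 2520 s
Audio total: 256 + 216 = 472 kbps = 0.472 Mbps.
Total bitrate: 4.182 Mbps.
Per item: 4.182 Mbps × 2520 s = 10,539 Mb = 1,317 MB.
Capacity: 250 GB = 2,000,000 Mb; 189.78 items → 189 complete.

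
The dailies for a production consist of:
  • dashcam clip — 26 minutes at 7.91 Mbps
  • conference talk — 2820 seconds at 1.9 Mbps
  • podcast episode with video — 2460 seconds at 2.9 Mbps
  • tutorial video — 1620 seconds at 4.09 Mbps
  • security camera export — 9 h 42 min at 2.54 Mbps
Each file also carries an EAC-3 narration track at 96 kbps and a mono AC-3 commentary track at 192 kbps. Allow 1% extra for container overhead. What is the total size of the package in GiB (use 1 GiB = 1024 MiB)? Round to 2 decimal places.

15.60 GiB

Audio total: 96 + 192 = 288 kbps = 0.288 Mbps.
dashcam clip: 8.198 Mbps × 1560 s × 1.01 = 12916.8 Mb
conference talk: 2.188 Mbps × 2820 s × 1.01 = 6231.9 Mb
podcast episode with video: 3.188 Mbps × 2460 s × 1.01 = 7920.9 Mb
tutorial video: 4.378 Mbps × 1620 s × 1.01 = 7163.3 Mb
security camera export: 2.828 Mbps × 34920 s × 1.01 = 99741.3 Mb
Total: 133974.1 Mb = 16746.8 MB.
= 15.60 GiB.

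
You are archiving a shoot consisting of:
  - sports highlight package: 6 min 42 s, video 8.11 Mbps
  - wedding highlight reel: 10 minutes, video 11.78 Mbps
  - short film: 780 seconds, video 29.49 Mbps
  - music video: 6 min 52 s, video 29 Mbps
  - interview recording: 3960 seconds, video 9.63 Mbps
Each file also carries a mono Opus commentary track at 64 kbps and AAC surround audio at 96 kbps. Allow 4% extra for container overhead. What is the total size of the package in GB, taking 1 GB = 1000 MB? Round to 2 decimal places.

Audio total: 64 + 96 = 160 kbps = 0.160 Mbps.
sports highlight package: 8.270 Mbps × 402 s × 1.04 = 3457.5 Mb
wedding highlight reel: 11.940 Mbps × 600 s × 1.04 = 7450.6 Mb
short film: 29.650 Mbps × 780 s × 1.04 = 24052.1 Mb
music video: 29.160 Mbps × 412 s × 1.04 = 12494.5 Mb
interview recording: 9.790 Mbps × 3960 s × 1.04 = 40319.1 Mb
Total: 87773.8 Mb = 10971.7 MB.
= 10.97 GB.

10.97 GB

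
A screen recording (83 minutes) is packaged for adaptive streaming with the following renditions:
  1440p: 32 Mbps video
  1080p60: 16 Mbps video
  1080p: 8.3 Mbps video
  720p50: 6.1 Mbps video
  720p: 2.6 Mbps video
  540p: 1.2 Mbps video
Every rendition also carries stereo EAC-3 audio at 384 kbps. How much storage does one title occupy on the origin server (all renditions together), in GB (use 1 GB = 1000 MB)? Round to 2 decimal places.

83 min = 4980 s
Audio: 384 kbps = 0.384 Mbps.
Sum of rendition bitrates: (32+0.384) + (16+0.384) + (8.3+0.384) + (6.1+0.384) + (2.6+0.384) + (1.2+0.384) = 68.504 Mbps.
× 4980 s = 341,150 Mb = 42,644 MB = 42.64 GB.

42.64 GB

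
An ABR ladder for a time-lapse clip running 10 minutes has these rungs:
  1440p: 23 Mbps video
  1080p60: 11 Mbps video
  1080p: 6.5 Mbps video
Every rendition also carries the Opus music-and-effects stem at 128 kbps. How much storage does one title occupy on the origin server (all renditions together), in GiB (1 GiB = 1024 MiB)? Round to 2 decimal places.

2.86 GiB

10 min = 600 s
Audio: 128 kbps = 0.128 Mbps.
Sum of rendition bitrates: (23+0.128) + (11+0.128) + (6.5+0.128) = 40.884 Mbps.
× 600 s = 24,530 Mb = 3,066 MB = 2.856 GiB.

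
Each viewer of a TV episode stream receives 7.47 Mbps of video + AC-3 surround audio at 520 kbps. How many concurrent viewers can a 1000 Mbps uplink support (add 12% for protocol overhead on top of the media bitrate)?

111

Audio: 520 kbps = 0.520 Mbps.
Per-viewer media rate: 7.990 Mbps.
On the wire with 12% overhead: 8.949 Mbps.
1000 Mbps = 1,000 Mbps; 1,000 / 8.949 = 111.75 → 111 viewers.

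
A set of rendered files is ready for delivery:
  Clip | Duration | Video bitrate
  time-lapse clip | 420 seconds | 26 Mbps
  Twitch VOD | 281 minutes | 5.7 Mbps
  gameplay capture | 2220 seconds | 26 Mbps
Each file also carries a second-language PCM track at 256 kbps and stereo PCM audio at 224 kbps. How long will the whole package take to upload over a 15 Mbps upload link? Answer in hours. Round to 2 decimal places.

3.22 hours

Audio total: 256 + 224 = 480 kbps = 0.480 Mbps.
time-lapse clip: 26.480 Mbps × 420 s = 11121.6 Mb
Twitch VOD: 6.180 Mbps × 16860 s = 104194.8 Mb
gameplay capture: 26.480 Mbps × 2220 s = 58785.6 Mb
Total: 174102.0 Mb = 21762.8 MB.
At 15 Mbps: 174102.0 / 15 = 11607 s ≈ 3.22 hours.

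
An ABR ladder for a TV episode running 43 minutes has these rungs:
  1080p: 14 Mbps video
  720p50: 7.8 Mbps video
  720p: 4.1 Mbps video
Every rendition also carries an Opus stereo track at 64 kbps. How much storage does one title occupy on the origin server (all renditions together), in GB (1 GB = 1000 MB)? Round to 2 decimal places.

8.41 GB

43 min = 2580 s
Audio: 64 kbps = 0.064 Mbps.
Sum of rendition bitrates: (14+0.064) + (7.8+0.064) + (4.1+0.064) = 26.092 Mbps.
× 2580 s = 67,317 Mb = 8,415 MB = 8.415 GB.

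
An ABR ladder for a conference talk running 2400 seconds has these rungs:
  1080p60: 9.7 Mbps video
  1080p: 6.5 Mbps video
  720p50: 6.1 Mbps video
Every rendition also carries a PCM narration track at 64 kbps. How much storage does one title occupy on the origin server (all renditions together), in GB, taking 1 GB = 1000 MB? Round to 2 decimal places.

Audio: 64 kbps = 0.064 Mbps.
Sum of rendition bitrates: (9.7+0.064) + (6.5+0.064) + (6.1+0.064) = 22.492 Mbps.
× 2400 s = 53,981 Mb = 6,748 MB = 6.748 GB.

6.75 GB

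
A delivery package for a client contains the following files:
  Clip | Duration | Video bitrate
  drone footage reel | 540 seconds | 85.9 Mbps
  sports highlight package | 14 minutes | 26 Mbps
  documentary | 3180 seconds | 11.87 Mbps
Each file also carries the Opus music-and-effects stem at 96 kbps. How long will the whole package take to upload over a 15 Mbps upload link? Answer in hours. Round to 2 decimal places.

Audio: 96 kbps = 0.096 Mbps.
drone footage reel: 85.996 Mbps × 540 s = 46437.8 Mb
sports highlight package: 26.096 Mbps × 840 s = 21920.6 Mb
documentary: 11.966 Mbps × 3180 s = 38051.9 Mb
Total: 106410.4 Mb = 13301.3 MB.
At 15 Mbps: 106410.4 / 15 = 7094 s ≈ 1.97 hours.

1.97 hours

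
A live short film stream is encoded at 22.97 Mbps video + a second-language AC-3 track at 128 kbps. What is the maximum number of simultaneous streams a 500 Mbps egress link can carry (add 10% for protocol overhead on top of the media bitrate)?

19

Audio: 128 kbps = 0.128 Mbps.
Per-viewer media rate: 23.098 Mbps.
On the wire with 10% overhead: 25.408 Mbps.
500 Mbps = 500.0 Mbps; 500.0 / 25.408 = 19.68 → 19 viewers.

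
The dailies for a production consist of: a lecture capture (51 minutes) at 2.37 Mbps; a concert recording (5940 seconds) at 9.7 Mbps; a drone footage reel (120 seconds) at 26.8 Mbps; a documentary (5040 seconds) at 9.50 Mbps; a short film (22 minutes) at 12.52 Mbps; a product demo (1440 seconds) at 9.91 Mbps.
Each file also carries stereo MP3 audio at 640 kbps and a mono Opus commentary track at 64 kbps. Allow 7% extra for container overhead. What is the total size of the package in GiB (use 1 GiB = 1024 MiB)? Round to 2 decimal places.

19.77 GiB

Audio total: 640 + 64 = 704 kbps = 0.704 Mbps.
lecture capture: 3.074 Mbps × 3060 s × 1.07 = 10064.9 Mb
concert recording: 10.404 Mbps × 5940 s × 1.07 = 66125.7 Mb
drone footage reel: 27.504 Mbps × 120 s × 1.07 = 3531.5 Mb
documentary: 10.204 Mbps × 5040 s × 1.07 = 55028.1 Mb
short film: 13.224 Mbps × 1320 s × 1.07 = 18677.6 Mb
product demo: 10.614 Mbps × 1440 s × 1.07 = 16354.1 Mb
Total: 169781.9 Mb = 21222.7 MB.
= 19.77 GiB.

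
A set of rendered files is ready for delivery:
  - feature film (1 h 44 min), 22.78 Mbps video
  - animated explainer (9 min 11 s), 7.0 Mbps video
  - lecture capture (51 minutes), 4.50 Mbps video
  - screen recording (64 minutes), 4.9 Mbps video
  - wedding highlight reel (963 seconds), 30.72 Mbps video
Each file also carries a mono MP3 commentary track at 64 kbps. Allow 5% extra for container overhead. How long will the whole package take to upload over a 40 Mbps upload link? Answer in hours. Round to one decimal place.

Audio: 64 kbps = 0.064 Mbps.
feature film: 22.844 Mbps × 6240 s × 1.05 = 149673.9 Mb
animated explainer: 7.064 Mbps × 551 s × 1.05 = 4086.9 Mb
lecture capture: 4.564 Mbps × 3060 s × 1.05 = 14664.1 Mb
screen recording: 4.964 Mbps × 3840 s × 1.05 = 20014.8 Mb
wedding highlight reel: 30.784 Mbps × 963 s × 1.05 = 31127.2 Mb
Total: 219567.0 Mb = 27445.9 MB.
At 40 Mbps: 219567.0 / 40 = 5489 s ≈ 1.52 hours.

1.5 hours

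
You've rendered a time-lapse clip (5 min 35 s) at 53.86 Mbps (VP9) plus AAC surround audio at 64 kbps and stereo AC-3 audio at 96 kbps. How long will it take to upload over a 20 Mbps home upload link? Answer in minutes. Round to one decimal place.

15.1 minutes

5 min 35 s = 335 s
Audio total: 64 + 96 = 160 kbps = 0.160 Mbps.
Total bitrate: 54.020 Mbps.
File: 54.020 Mbps × 335 s = 18096.7 Mb.
At 20 Mbps: 18096.7 / 20 = 904.8 s ≈ 15.1 minutes.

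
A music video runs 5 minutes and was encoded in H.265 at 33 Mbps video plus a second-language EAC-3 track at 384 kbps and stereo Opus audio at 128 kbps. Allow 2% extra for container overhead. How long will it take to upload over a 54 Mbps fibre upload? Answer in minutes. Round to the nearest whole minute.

5 min = 300 s
Audio total: 384 + 128 = 512 kbps = 0.512 Mbps.
Total bitrate: 33.512 Mbps.
File: 33.512 Mbps × 300 s = 10053.6 Mb.
With 2% container overhead: ×1.02. → 10254.7 Mb.
At 54 Mbps: 10254.7 / 54 = 189.9 s ≈ 3.17 minutes.

3 minutes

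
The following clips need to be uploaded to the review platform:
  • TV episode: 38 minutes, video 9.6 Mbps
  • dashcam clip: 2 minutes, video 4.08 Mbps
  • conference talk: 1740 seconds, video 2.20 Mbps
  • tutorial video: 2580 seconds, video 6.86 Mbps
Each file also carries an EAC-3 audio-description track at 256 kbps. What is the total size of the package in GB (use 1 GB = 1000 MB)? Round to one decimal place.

Audio: 256 kbps = 0.256 Mbps.
TV episode: 9.856 Mbps × 2280 s = 22471.7 Mb
dashcam clip: 4.336 Mbps × 120 s = 520.3 Mb
conference talk: 2.456 Mbps × 1740 s = 4273.4 Mb
tutorial video: 7.116 Mbps × 2580 s = 18359.3 Mb
Total: 45624.7 Mb = 5703.1 MB.
= 5.703 GB.

5.7 GB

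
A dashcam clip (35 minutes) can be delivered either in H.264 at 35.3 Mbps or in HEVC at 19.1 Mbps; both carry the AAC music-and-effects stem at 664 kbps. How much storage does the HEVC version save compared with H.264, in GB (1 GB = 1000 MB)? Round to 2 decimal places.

35 min = 2100 s
Audio: 664 kbps = 0.664 Mbps.
H.264: 35.964 Mbps × 2100 s = 75524.4 Mb = 9.441 GB.
HEVC: 19.764 Mbps × 2100 s = 41504.4 Mb = 5.188 GB.
Saving: 9.441 − 5.188 = 4.253 GB.

4.25 GB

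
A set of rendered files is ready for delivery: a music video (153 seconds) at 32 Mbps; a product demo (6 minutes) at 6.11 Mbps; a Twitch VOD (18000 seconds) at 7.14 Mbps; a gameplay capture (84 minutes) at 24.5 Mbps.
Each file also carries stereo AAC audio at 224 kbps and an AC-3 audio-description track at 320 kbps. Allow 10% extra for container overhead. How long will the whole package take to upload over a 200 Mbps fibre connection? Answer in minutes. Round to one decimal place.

Audio total: 224 + 320 = 544 kbps = 0.544 Mbps.
music video: 32.544 Mbps × 153 s × 1.10 = 5477.2 Mb
product demo: 6.654 Mbps × 360 s × 1.10 = 2635.0 Mb
Twitch VOD: 7.684 Mbps × 18000 s × 1.10 = 152143.2 Mb
gameplay capture: 25.044 Mbps × 5040 s × 1.10 = 138843.9 Mb
Total: 299099.3 Mb = 37387.4 MB.
At 200 Mbps: 299099.3 / 200 = 1495 s ≈ 24.9 minutes.

24.9 minutes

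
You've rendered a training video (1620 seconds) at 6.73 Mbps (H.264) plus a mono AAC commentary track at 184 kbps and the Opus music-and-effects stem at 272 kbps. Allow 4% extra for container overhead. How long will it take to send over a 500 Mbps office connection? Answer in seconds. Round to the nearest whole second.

24 seconds

Audio total: 184 + 272 = 456 kbps = 0.456 Mbps.
Total bitrate: 7.186 Mbps.
File: 7.186 Mbps × 1620 s = 11641.3 Mb.
With 4% container overhead: ×1.04. → 12107.0 Mb.
At 500 Mbps: 12107.0 / 500 = 24.2 s ≈ 24.2 seconds.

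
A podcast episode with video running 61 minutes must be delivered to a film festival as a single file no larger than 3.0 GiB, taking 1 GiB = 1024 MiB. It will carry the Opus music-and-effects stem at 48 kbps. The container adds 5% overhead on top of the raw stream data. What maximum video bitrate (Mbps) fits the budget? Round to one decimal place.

6.7 Mbps

Budget: 3.0 GiB = 25769.8 Mb.
Stream payload after overhead: 25769.8 / 1.05 = 24542.7 Mb.
61 min = 3660 s
Total bitrate budget: 24542.7 Mb / 3660 s = 6.706 Mbps.
Audio: 48 kbps = 0.048 Mbps.
Video: 6.706 − 0.048 = 6.658 Mbps.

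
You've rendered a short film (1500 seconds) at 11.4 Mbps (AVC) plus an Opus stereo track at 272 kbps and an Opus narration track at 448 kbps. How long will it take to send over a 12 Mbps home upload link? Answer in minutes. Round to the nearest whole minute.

25 minutes

Audio total: 272 + 448 = 720 kbps = 0.720 Mbps.
Total bitrate: 12.120 Mbps.
File: 12.120 Mbps × 1500 s = 18180.0 Mb.
At 12 Mbps: 18180.0 / 12 = 1515.0 s ≈ 25.2 minutes.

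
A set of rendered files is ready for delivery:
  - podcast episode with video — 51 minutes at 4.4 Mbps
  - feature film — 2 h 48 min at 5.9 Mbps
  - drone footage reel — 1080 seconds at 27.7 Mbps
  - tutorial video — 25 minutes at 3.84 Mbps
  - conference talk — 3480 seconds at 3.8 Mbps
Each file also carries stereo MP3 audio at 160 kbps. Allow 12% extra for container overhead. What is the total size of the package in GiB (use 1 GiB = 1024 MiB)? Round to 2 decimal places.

Audio: 160 kbps = 0.160 Mbps.
podcast episode with video: 4.560 Mbps × 3060 s × 1.12 = 15628.0 Mb
feature film: 6.060 Mbps × 10080 s × 1.12 = 68415.0 Mb
drone footage reel: 27.860 Mbps × 1080 s × 1.12 = 33699.5 Mb
tutorial video: 4.000 Mbps × 1500 s × 1.12 = 6720.0 Mb
conference talk: 3.960 Mbps × 3480 s × 1.12 = 15434.5 Mb
Total: 139897.0 Mb = 17487.1 MB.
= 16.29 GiB.

16.29 GiB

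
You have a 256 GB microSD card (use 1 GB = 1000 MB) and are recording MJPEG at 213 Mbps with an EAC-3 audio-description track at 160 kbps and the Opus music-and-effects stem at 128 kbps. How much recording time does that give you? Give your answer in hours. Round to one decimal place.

Audio total: 160 + 128 = 288 kbps = 0.288 Mbps.
Total bitrate: 213 + 0.288 = 213.288 Mbps.
Capacity: 256 GB = 2,048,000 Mb.
Recording time: 2,048,000 / 213.288 = 9,602 s ≈ 2.67 hours.

2.7 hours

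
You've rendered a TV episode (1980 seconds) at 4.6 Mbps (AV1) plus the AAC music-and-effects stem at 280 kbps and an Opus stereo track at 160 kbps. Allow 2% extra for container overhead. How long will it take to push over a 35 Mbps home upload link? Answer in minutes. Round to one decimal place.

4.8 minutes

Audio total: 280 + 160 = 440 kbps = 0.440 Mbps.
Total bitrate: 5.040 Mbps.
File: 5.040 Mbps × 1980 s = 9979.2 Mb.
With 2% container overhead: ×1.02. → 10178.8 Mb.
At 35 Mbps: 10178.8 / 35 = 290.8 s ≈ 4.85 minutes.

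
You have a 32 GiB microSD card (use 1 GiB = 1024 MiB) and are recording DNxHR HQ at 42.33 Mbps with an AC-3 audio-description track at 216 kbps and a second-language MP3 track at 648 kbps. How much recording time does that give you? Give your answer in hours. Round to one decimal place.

Audio total: 216 + 648 = 864 kbps = 0.864 Mbps.
Total bitrate: 42.33 + 0.864 = 43.194 Mbps.
Capacity: 32 GiB = 274,878 Mb.
Recording time: 274,878 / 43.194 = 6,364 s ≈ 1.77 hours.

1.8 hours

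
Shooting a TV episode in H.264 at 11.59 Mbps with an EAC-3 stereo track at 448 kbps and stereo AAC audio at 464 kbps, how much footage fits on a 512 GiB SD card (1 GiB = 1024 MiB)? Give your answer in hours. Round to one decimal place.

97.7 hours

Audio total: 448 + 464 = 912 kbps = 0.912 Mbps.
Total bitrate: 11.59 + 0.912 = 12.502 Mbps.
Capacity: 512 GiB = 4,398,047 Mb.
Recording time: 4,398,047 / 12.502 = 351,787 s ≈ 97.7 hours.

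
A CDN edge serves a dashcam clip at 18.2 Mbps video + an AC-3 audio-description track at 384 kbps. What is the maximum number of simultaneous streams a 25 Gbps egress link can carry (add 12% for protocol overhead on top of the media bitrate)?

1201

Audio: 384 kbps = 0.384 Mbps.
Per-viewer media rate: 18.584 Mbps.
On the wire with 12% overhead: 20.814 Mbps.
25 Gbps = 25,000 Mbps; 25,000 / 20.814 = 1201.11 → 1201 viewers.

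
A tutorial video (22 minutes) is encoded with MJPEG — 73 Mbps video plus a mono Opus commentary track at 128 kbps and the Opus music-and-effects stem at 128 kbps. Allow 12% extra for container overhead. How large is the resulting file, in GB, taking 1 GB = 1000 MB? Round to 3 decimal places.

22 min = 1320 s
Audio total: 128 + 128 = 256 kbps = 0.256 Mbps.
Total bitrate: 73 + 0.256 = 73.256 Mbps.
Stream data: 73.256 Mbps × 1320 s = 96697.9 Mb.
With 12% container overhead: ×1.12.
108,302 Mb ÷ 8 = 13,538 MB → 13.54 GB.

13.538 GB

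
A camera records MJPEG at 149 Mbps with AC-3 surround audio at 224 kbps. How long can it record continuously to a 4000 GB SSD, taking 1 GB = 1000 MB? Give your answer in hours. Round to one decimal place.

Audio: 224 kbps = 0.224 Mbps.
Total bitrate: 149 + 0.224 = 149.224 Mbps.
Capacity: 4000 GB = 32,000,000 Mb.
Recording time: 32,000,000 / 149.224 = 214,443 s ≈ 59.6 hours.

59.6 hours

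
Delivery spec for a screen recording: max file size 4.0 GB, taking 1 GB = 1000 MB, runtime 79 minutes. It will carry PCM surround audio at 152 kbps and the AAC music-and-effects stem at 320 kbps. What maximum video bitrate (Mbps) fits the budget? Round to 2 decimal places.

Budget: 4.0 GB = 32000.0 Mb.
79 min = 4740 s
Total bitrate budget: 32000.0 Mb / 4740 s = 6.751 Mbps.
Audio total: 152 + 320 = 472 kbps = 0.472 Mbps.
Video: 6.751 − 0.472 = 6.279 Mbps.

6.28 Mbps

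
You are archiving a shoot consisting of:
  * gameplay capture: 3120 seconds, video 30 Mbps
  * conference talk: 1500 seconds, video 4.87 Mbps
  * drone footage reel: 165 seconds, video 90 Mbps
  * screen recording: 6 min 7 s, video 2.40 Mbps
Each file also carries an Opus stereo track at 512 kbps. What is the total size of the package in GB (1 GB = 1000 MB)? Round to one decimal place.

Audio: 512 kbps = 0.512 Mbps.
gameplay capture: 30.512 Mbps × 3120 s = 95197.4 Mb
conference talk: 5.382 Mbps × 1500 s = 8073.0 Mb
drone footage reel: 90.512 Mbps × 165 s = 14934.5 Mb
screen recording: 2.912 Mbps × 367 s = 1068.7 Mb
Total: 119273.6 Mb = 14909.2 MB.
= 14.91 GB.

14.9 GB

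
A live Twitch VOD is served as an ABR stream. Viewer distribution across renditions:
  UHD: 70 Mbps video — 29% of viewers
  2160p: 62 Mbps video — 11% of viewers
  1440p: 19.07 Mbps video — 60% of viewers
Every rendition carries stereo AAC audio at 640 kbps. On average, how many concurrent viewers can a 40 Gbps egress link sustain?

1020

Audio: 640 kbps = 0.640 Mbps.
Average per-viewer bitrate: 0.29×70.640 + 0.11×62.640 + 0.60×19.710 = 39.202 Mbps.
40 Gbps = 40,000 Mbps; 40,000 / 39.202 = 1020.36 → 1020.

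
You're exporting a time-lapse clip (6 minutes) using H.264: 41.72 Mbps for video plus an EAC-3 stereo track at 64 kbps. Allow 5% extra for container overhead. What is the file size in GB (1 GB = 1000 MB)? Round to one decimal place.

6 min = 360 s
Audio: 64 kbps = 0.064 Mbps.
Total bitrate: 41.72 + 0.064 = 41.784 Mbps.
Stream data: 41.784 Mbps × 360 s = 15042.2 Mb.
With 5% container overhead: ×1.05.
15,794 Mb ÷ 8 = 1,974 MB → 1.974 GB.

2.0 GB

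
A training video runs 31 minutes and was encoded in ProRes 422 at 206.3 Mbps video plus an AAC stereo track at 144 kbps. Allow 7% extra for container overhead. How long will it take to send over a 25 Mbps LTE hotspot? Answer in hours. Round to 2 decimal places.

4.57 hours

31 min = 1860 s
Audio: 144 kbps = 0.144 Mbps.
Total bitrate: 206.444 Mbps.
File: 206.444 Mbps × 1860 s = 383985.8 Mb.
With 7% container overhead: ×1.07. → 410864.8 Mb.
At 25 Mbps: 410864.8 / 25 = 16434.6 s ≈ 4.57 hours.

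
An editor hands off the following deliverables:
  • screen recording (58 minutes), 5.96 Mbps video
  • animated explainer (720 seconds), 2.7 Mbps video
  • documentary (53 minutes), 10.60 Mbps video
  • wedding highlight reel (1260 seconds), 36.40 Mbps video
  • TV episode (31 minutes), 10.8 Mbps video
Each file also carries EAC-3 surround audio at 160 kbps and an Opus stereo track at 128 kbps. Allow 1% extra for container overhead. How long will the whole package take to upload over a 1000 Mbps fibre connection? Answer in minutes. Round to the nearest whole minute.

Audio total: 160 + 128 = 288 kbps = 0.288 Mbps.
screen recording: 6.248 Mbps × 3480 s × 1.01 = 21960.5 Mb
animated explainer: 2.988 Mbps × 720 s × 1.01 = 2172.9 Mb
documentary: 10.888 Mbps × 3180 s × 1.01 = 34970.1 Mb
wedding highlight reel: 36.688 Mbps × 1260 s × 1.01 = 46689.1 Mb
TV episode: 11.088 Mbps × 1860 s × 1.01 = 20829.9 Mb
Total: 126622.5 Mb = 15827.8 MB.
At 1000 Mbps: 126622.5 / 1000 = 127 s ≈ 2.11 minutes.

2 minutes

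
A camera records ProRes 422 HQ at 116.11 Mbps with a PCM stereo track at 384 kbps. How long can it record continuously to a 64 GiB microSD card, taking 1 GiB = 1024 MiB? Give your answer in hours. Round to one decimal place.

Audio: 384 kbps = 0.384 Mbps.
Total bitrate: 116.11 + 0.384 = 116.494 Mbps.
Capacity: 64 GiB = 549,756 Mb.
Recording time: 549,756 / 116.494 = 4,719 s ≈ 1.31 hours.

1.3 hours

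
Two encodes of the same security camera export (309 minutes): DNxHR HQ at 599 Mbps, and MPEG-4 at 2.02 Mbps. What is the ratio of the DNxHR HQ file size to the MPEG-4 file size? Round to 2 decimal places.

309 min = 18540 s
DNxHR HQ: 599.000 Mbps × 18540 s = 11105460.0 Mb = 1292.846 GiB.
MPEG-4: 2.020 Mbps × 18540 s = 37450.8 Mb = 4.360 GiB.
Ratio: 1292.846 / 4.360 = 296.535.

296.53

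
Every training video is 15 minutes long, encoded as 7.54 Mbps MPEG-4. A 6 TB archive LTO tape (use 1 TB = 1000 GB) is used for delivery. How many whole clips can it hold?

15 min = 900 s
Per item: 7.540 Mbps × 900 s = 6,786 Mb = 848.2 MB.
Capacity: 6 TB = 48,000,000 Mb; 7073.39 items → 7073 complete.

7073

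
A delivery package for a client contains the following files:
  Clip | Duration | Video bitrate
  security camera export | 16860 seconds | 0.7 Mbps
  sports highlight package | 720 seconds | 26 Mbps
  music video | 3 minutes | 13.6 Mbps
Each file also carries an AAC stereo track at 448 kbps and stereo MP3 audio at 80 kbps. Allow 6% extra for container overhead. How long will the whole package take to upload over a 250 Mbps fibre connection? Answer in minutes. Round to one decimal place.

3.0 minutes

Audio total: 448 + 80 = 528 kbps = 0.528 Mbps.
security camera export: 1.228 Mbps × 16860 s × 1.06 = 21946.3 Mb
sports highlight package: 26.528 Mbps × 720 s × 1.06 = 20246.2 Mb
music video: 14.128 Mbps × 180 s × 1.06 = 2695.6 Mb
Total: 44888.1 Mb = 5611.0 MB.
At 250 Mbps: 44888.1 / 250 = 180 s ≈ 2.99 minutes.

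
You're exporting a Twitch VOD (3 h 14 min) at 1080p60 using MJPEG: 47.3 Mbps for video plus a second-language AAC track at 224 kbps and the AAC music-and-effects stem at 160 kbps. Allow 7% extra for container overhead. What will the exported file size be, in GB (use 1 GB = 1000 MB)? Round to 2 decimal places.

74.24 GB

3 h 14 min = 194 min = 11640 s
Audio total: 224 + 160 = 384 kbps = 0.384 Mbps.
Total bitrate: 47.3 + 0.384 = 47.684 Mbps.
Stream data: 47.684 Mbps × 11640 s = 555041.8 Mb.
With 7% container overhead: ×1.07.
593,895 Mb ÷ 8 = 74,237 MB → 74.24 GB.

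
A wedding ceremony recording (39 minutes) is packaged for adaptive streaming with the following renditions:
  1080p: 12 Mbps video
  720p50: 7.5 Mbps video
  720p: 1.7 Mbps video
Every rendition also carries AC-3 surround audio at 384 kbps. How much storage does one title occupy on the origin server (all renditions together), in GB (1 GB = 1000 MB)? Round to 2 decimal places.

6.54 GB

39 min = 2340 s
Audio: 384 kbps = 0.384 Mbps.
Sum of rendition bitrates: (12+0.384) + (7.5+0.384) + (1.7+0.384) = 22.352 Mbps.
× 2340 s = 52,304 Mb = 6,538 MB = 6.538 GB.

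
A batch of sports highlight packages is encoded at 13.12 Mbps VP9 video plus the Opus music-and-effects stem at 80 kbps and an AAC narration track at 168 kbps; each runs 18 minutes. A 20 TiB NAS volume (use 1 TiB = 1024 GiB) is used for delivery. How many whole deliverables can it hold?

18 min = 1080 s
Audio total: 80 + 168 = 248 kbps = 0.248 Mbps.
Total bitrate: 13.368 Mbps.
Per item: 13.368 Mbps × 1080 s = 14,437 Mb = 1,805 MB.
Capacity: 20 TiB = 175,921,860 Mb; 12185.11 items → 12185 complete.

12185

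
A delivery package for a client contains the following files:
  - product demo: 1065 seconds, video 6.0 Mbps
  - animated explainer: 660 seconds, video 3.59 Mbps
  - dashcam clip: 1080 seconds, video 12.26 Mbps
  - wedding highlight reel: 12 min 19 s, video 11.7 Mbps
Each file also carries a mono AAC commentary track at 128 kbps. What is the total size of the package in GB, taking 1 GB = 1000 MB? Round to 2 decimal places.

3.89 GB

Audio: 128 kbps = 0.128 Mbps.
product demo: 6.128 Mbps × 1065 s = 6526.3 Mb
animated explainer: 3.718 Mbps × 660 s = 2453.9 Mb
dashcam clip: 12.388 Mbps × 1080 s = 13379.0 Mb
wedding highlight reel: 11.828 Mbps × 739 s = 8740.9 Mb
Total: 31100.1 Mb = 3887.5 MB.
= 3.888 GB.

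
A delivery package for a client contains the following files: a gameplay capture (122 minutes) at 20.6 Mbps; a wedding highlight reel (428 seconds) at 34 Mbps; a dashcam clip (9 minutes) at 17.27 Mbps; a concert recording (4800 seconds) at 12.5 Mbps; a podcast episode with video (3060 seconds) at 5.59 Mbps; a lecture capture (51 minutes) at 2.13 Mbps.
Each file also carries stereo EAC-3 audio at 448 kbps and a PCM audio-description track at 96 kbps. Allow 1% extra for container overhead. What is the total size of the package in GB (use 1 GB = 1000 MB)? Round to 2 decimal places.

33.93 GB

Audio total: 448 + 96 = 544 kbps = 0.544 Mbps.
gameplay capture: 21.144 Mbps × 7320 s × 1.01 = 156321.8 Mb
wedding highlight reel: 34.544 Mbps × 428 s × 1.01 = 14932.7 Mb
dashcam clip: 17.814 Mbps × 540 s × 1.01 = 9715.8 Mb
concert recording: 13.044 Mbps × 4800 s × 1.01 = 63237.3 Mb
podcast episode with video: 6.134 Mbps × 3060 s × 1.01 = 18957.7 Mb
lecture capture: 2.674 Mbps × 3060 s × 1.01 = 8264.3 Mb
Total: 271429.6 Mb = 33928.7 MB.
= 33.93 GB.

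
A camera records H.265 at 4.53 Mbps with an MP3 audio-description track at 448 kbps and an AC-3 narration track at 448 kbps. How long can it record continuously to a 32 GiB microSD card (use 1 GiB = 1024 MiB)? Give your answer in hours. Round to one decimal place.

14.1 hours

Audio total: 448 + 448 = 896 kbps = 0.896 Mbps.
Total bitrate: 4.53 + 0.896 = 5.426 Mbps.
Capacity: 32 GiB = 274,878 Mb.
Recording time: 274,878 / 5.426 = 50,659 s ≈ 14.1 hours.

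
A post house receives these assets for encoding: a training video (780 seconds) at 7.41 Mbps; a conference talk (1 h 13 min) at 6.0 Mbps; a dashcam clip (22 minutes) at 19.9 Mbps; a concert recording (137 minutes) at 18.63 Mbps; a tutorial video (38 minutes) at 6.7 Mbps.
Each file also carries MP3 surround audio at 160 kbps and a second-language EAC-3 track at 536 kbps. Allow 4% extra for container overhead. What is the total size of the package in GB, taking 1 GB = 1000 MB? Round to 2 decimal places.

Audio total: 160 + 536 = 696 kbps = 0.696 Mbps.
training video: 8.106 Mbps × 780 s × 1.04 = 6575.6 Mb
conference talk: 6.696 Mbps × 4380 s × 1.04 = 30501.6 Mb
dashcam clip: 20.596 Mbps × 1320 s × 1.04 = 28274.2 Mb
concert recording: 19.326 Mbps × 8220 s × 1.04 = 165214.1 Mb
tutorial video: 7.396 Mbps × 2280 s × 1.04 = 17537.4 Mb
Total: 248102.9 Mb = 31012.9 MB.
= 31.01 GB.

31.01 GB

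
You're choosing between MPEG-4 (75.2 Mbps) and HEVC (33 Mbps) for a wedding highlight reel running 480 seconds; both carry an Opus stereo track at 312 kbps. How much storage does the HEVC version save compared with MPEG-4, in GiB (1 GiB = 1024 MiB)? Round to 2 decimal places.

2.36 GiB

Audio: 312 kbps = 0.312 Mbps.
MPEG-4: 75.512 Mbps × 480 s = 36245.8 Mb = 4.220 GiB.
HEVC: 33.312 Mbps × 480 s = 15989.8 Mb = 1.861 GiB.
Saving: 4.220 − 1.861 = 2.358 GiB.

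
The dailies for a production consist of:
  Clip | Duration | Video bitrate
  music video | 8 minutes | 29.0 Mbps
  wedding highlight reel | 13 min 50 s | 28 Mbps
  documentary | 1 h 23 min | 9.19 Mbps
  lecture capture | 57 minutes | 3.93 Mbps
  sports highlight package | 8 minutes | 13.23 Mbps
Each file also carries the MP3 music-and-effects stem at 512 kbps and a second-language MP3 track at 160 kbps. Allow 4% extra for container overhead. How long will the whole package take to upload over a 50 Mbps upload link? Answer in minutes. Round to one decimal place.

Audio total: 512 + 160 = 672 kbps = 0.672 Mbps.
music video: 29.672 Mbps × 480 s × 1.04 = 14812.3 Mb
wedding highlight reel: 28.672 Mbps × 830 s × 1.04 = 24749.7 Mb
documentary: 9.862 Mbps × 4980 s × 1.04 = 51077.3 Mb
lecture capture: 4.602 Mbps × 3420 s × 1.04 = 16368.4 Mb
sports highlight package: 13.902 Mbps × 480 s × 1.04 = 6939.9 Mb
Total: 113947.5 Mb = 14243.4 MB.
At 50 Mbps: 113947.5 / 50 = 2279 s ≈ 38 minutes.

38.0 minutes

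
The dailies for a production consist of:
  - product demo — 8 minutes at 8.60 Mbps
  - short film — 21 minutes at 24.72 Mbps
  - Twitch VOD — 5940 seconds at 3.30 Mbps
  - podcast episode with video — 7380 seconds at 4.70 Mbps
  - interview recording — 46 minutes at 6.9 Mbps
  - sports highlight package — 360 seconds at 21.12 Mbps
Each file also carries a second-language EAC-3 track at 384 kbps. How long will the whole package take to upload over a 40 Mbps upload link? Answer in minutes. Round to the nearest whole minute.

Audio: 384 kbps = 0.384 Mbps.
product demo: 8.984 Mbps × 480 s = 4312.3 Mb
short film: 25.104 Mbps × 1260 s = 31631.0 Mb
Twitch VOD: 3.684 Mbps × 5940 s = 21883.0 Mb
podcast episode with video: 5.084 Mbps × 7380 s = 37519.9 Mb
interview recording: 7.284 Mbps × 2760 s = 20103.8 Mb
sports highlight package: 21.504 Mbps × 360 s = 7741.4 Mb
Total: 123191.5 Mb = 15398.9 MB.
At 40 Mbps: 123191.5 / 40 = 3080 s ≈ 51.3 minutes.

51 minutes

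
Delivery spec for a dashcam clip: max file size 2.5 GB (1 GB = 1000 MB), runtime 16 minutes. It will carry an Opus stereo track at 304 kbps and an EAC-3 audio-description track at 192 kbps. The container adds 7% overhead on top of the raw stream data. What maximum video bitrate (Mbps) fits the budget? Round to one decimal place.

Budget: 2.5 GB = 20000.0 Mb.
Stream payload after overhead: 20000.0 / 1.07 = 18691.6 Mb.
16 min = 960 s
Total bitrate budget: 18691.6 Mb / 960 s = 19.470 Mbps.
Audio total: 304 + 192 = 496 kbps = 0.496 Mbps.
Video: 19.470 − 0.496 = 18.974 Mbps.

19.0 Mbps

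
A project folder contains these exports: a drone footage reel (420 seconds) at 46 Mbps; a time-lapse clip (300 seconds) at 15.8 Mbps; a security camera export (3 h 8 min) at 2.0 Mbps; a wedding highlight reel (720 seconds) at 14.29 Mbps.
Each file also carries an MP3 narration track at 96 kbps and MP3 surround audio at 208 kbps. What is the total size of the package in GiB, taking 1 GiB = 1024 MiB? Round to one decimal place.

7.1 GiB

Audio total: 96 + 208 = 304 kbps = 0.304 Mbps.
drone footage reel: 46.304 Mbps × 420 s = 19447.7 Mb
time-lapse clip: 16.104 Mbps × 300 s = 4831.2 Mb
security camera export: 2.304 Mbps × 11280 s = 25989.1 Mb
wedding highlight reel: 14.594 Mbps × 720 s = 10507.7 Mb
Total: 60775.7 Mb = 7597.0 MB.
= 7.075 GiB.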